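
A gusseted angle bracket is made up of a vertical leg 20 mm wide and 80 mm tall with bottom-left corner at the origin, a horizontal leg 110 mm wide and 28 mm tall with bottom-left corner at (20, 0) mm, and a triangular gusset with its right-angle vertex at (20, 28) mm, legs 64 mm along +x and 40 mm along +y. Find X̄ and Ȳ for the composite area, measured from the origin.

vertical leg: A = 20 × 80 = 1600.00, centroid at (10.00, 40.00).
horizontal leg: A = 110 × 28 = 3080.00, centroid at (75.00, 14.00).
gusset: A = ½·64·40 = 1280.00, centroid at (41.33, 41.33).
ΣA = 5960.00 mm², ΣAX̄ = 299906.67 mm³, ΣAȲ = 160026.67 mm³.
X̄ = 299906.67/5960.00 = 50.32 mm; Ȳ = 160026.67/5960.00 = 26.85 mm.

X̄ = 50.32 mm, Ȳ = 26.85 mm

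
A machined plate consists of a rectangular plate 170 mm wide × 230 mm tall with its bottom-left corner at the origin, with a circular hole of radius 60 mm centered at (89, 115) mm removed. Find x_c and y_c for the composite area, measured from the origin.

x_c = 83.37 mm, y_c = 115.00 mm

plate: A = 170 × 230 = 39100.00, centroid at (85.00, 115.00).
hole: A = −π·60² = -11309.73, centroid at (89.00, 115.00).
ΣA = 27790.27 mm², ΣAx_c = 2316933.71 mm³, ΣAy_c = 3195880.64 mm³.
x_c = 2316933.71/27790.27 = 83.37 mm; y_c = 3195880.64/27790.27 = 115.00 mm.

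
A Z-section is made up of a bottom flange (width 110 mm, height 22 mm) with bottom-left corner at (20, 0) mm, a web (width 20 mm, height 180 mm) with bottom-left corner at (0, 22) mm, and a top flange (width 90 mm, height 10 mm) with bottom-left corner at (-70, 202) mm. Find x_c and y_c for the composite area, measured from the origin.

Part | A | x̄ᵢ | ȳᵢ | A·x̄ᵢ | A·ȳᵢ
bottom flange | 2420.00 | 75.00 | 11.00 | 181500.00 | 26620.00
web | 3600.00 | 10.00 | 112.00 | 36000.00 | 403200.00
top flange | 900.00 | -25.00 | 207.00 | -22500.00 | 186300.00
Σ | 6920.00 |  |  | 195000.00 | 616120.00
x_c = 195000.00 / 6920.00 = 28.18 mm
y_c = 616120.00 / 6920.00 = 89.03 mm

x_c = 28.18 mm, y_c = 89.03 mm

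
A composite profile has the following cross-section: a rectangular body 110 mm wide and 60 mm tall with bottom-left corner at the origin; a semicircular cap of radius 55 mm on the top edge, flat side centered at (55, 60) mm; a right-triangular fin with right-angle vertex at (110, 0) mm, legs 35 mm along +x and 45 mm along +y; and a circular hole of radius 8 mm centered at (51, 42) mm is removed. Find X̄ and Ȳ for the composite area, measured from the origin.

Part | A | x̄ᵢ | ȳᵢ | A·x̄ᵢ | A·ȳᵢ
rectangular body | 6600.00 | 55.00 | 30.00 | 363000.00 | 198000.00
semicircular top | 4751.66 | 55.00 | 83.34 | 261341.24 | 396016.20
triangular fin | 787.50 | 121.67 | 15.00 | 95812.50 | 11812.50
hole | -201.06 | 51.00 | 42.00 | -10254.16 | -8444.60
Σ | 11938.10 |  |  | 709899.58 | 597384.10
X̄ = 709899.58 / 11938.10 = 59.47 mm
Ȳ = 597384.10 / 11938.10 = 50.04 mm

X̄ = 59.47 mm, Ȳ = 50.04 mm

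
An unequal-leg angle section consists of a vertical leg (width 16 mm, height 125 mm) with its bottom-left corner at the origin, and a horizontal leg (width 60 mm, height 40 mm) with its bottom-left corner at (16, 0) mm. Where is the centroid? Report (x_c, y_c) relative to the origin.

x_c = 28.73 mm, y_c = 39.32 mm

vertical leg: A = 16 × 125 = 2000.00, centroid at (8.00, 62.50).
horizontal leg: A = 60 × 40 = 2400.00, centroid at (46.00, 20.00).
ΣA = 4400.00 mm², ΣAx_c = 126400.00 mm³, ΣAy_c = 173000.00 mm³.
x_c = 126400.00/4400.00 = 28.73 mm; y_c = 173000.00/4400.00 = 39.32 mm.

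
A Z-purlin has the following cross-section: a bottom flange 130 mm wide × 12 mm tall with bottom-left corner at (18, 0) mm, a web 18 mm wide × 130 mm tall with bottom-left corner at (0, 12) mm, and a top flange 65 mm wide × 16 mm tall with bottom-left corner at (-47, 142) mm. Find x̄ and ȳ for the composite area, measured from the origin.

Part | A | x̄ᵢ | ȳᵢ | A·x̄ᵢ | A·ȳᵢ
bottom flange | 1560.00 | 83.00 | 6.00 | 129480.00 | 9360.00
web | 2340.00 | 9.00 | 77.00 | 21060.00 | 180180.00
top flange | 1040.00 | -14.50 | 150.00 | -15080.00 | 156000.00
Σ | 4940.00 |  |  | 135460.00 | 345540.00
x̄ = 135460.00 / 4940.00 = 27.42 mm
ȳ = 345540.00 / 4940.00 = 69.95 mm

x̄ = 27.42 mm, ȳ = 69.95 mm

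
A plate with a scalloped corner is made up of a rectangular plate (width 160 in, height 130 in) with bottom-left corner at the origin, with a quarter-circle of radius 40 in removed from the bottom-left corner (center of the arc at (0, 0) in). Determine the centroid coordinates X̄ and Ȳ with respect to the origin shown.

plate: A = 160 × 130 = 20800.00, centroid at (80.00, 65.00).
removed quarter-circle: A = −¼π·40² = -1256.64, centroid at (16.98, 16.98).
ΣA = 19543.36 in², ΣAX̄ = 1642666.67 in³, ΣAȲ = 1330666.67 in³.
X̄ = 1642666.67/19543.36 = 84.05 in; Ȳ = 1330666.67/19543.36 = 68.09 in.

X̄ = 84.05 in, Ȳ = 68.09 in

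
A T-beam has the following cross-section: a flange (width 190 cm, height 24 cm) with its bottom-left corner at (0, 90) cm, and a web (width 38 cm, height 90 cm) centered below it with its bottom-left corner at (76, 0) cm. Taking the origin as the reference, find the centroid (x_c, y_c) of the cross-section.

x_c = 95.00 cm, y_c = 77.57 cm

web: A = 38 × 90 = 3420.00, centroid at (95.00, 45.00).
flange: A = 190 × 24 = 4560.00, centroid at (95.00, 102.00).
ΣA = 7980.00 cm²
ΣAx_c = (3420.00)(95.00) + (4560.00)(95.00) = 758100.00 cm³
ΣAy_c = (3420.00)(45.00) + (4560.00)(102.00) = 619020.00 cm³
x_c = 758100.00 / 7980.00 = 95.00 cm
y_c = 619020.00 / 7980.00 = 77.57 cm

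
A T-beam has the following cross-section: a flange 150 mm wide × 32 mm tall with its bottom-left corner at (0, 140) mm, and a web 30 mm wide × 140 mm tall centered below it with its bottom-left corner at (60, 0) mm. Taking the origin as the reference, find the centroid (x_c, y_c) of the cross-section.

web: A = 30 × 140 = 4200.00, centroid at (75.00, 70.00).
flange: A = 150 × 32 = 4800.00, centroid at (75.00, 156.00).
ΣA = 9000.00 mm²
ΣAx_c = (4200.00)(75.00) + (4800.00)(75.00) = 675000.00 mm³
ΣAy_c = (4200.00)(70.00) + (4800.00)(156.00) = 1042800.00 mm³
x_c = 675000.00 / 9000.00 = 75.00 mm
y_c = 1042800.00 / 9000.00 = 115.87 mm

x_c = 75.00 mm, y_c = 115.87 mm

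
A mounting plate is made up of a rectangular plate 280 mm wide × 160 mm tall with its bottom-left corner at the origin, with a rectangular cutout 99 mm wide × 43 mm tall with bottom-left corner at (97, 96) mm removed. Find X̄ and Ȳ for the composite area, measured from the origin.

X̄ = 139.32 mm, Ȳ = 76.06 mm

Part | A | x̄ᵢ | ȳᵢ | A·x̄ᵢ | A·ȳᵢ
plate | 44800.00 | 140.00 | 80.00 | 6272000.00 | 3584000.00
hole | -4257.00 | 146.50 | 117.50 | -623650.50 | -500197.50
Σ | 40543.00 |  |  | 5648349.50 | 3083802.50
X̄ = 5648349.50 / 40543.00 = 139.32 mm
Ȳ = 3083802.50 / 40543.00 = 76.06 mm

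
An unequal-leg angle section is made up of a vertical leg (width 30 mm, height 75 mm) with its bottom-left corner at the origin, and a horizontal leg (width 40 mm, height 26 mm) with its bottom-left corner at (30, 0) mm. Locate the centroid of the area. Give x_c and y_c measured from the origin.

x_c = 26.06 mm, y_c = 29.76 mm

vertical leg: A = 30 × 75 = 2250.00, centroid at (15.00, 37.50).
horizontal leg: A = 40 × 26 = 1040.00, centroid at (50.00, 13.00).
ΣA = 3290.00 mm²
ΣAx_c = (2250.00)(15.00) + (1040.00)(50.00) = 85750.00 mm³
ΣAy_c = (2250.00)(37.50) + (1040.00)(13.00) = 97895.00 mm³
x_c = 85750.00 / 3290.00 = 26.06 mm
y_c = 97895.00 / 3290.00 = 29.76 mm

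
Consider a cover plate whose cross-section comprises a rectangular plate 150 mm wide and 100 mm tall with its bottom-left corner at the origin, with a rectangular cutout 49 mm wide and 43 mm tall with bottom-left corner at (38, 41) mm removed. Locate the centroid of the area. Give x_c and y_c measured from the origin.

x_c = 77.04 mm, y_c = 47.96 mm

plate: A = 150 × 100 = 15000.00, centroid at (75.00, 50.00).
hole: A = −(49 × 43) = -2107.00, centroid at (62.50, 62.50).
ΣA = 12893.00 mm²
ΣAx_c = (15000.00)(75.00) + (-2107.00)(62.50) = 993312.50 mm³
ΣAy_c = (15000.00)(50.00) + (-2107.00)(62.50) = 618312.50 mm³
x_c = 993312.50 / 12893.00 = 77.04 mm
y_c = 618312.50 / 12893.00 = 47.96 mm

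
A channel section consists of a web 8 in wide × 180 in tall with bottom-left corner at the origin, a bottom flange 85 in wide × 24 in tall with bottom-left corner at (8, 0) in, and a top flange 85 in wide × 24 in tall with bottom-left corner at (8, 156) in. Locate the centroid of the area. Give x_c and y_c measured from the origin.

web: A = 8 × 180 = 1440.00, centroid at (4.00, 90.00).
bottom flange: A = 85 × 24 = 2040.00, centroid at (50.50, 12.00).
top flange: A = 85 × 24 = 2040.00, centroid at (50.50, 168.00).
ΣA = 5520.00 in², ΣAx_c = 211800.00 in³, ΣAy_c = 496800.00 in³.
x_c = 211800.00/5520.00 = 38.37 in; y_c = 496800.00/5520.00 = 90.00 in.

x_c = 38.37 in, y_c = 90.00 in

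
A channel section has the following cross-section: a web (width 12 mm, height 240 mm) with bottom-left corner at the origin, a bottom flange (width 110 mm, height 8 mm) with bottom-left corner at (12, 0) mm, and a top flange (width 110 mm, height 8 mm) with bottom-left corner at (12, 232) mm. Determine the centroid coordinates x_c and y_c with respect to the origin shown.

x_c = 29.14 mm, y_c = 120.00 mm

web: A = 12 × 240 = 2880.00, centroid at (6.00, 120.00).
bottom flange: A = 110 × 8 = 880.00, centroid at (67.00, 4.00).
top flange: A = 110 × 8 = 880.00, centroid at (67.00, 236.00).
ΣA = 4640.00 mm², ΣAx_c = 135200.00 mm³, ΣAy_c = 556800.00 mm³.
x_c = 135200.00/4640.00 = 29.14 mm; y_c = 556800.00/4640.00 = 120.00 mm.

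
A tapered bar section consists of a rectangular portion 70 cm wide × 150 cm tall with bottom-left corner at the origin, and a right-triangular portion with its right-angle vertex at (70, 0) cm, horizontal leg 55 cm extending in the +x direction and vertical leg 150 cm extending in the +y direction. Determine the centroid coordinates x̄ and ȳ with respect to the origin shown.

rectangular portion: A = 70 × 150 = 10500.00, centroid at (35.00, 75.00).
triangular portion: A = ½·55·150 = 4125.00, centroid at (88.33, 50.00).
ΣA = 14625.00 cm²
ΣAx̄ = (10500.00)(35.00) + (4125.00)(88.33) = 731875.00 cm³
ΣAȳ = (10500.00)(75.00) + (4125.00)(50.00) = 993750.00 cm³
x̄ = 731875.00 / 14625.00 = 50.04 cm
ȳ = 993750.00 / 14625.00 = 67.95 cm

x̄ = 50.04 cm, ȳ = 67.95 cm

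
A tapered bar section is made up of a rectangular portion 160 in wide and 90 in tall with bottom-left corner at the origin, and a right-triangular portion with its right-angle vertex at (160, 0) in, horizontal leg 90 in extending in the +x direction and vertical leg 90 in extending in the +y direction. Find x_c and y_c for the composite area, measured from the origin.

rectangular portion: A = 160 × 90 = 14400.00, centroid at (80.00, 45.00).
triangular portion: A = ½·90·90 = 4050.00, centroid at (190.00, 30.00).
ΣA = 18450.00 in², ΣAx_c = 1921500.00 in³, ΣAy_c = 769500.00 in³.
x_c = 1921500.00/18450.00 = 104.15 in; y_c = 769500.00/18450.00 = 41.71 in.

x_c = 104.15 in, y_c = 41.71 in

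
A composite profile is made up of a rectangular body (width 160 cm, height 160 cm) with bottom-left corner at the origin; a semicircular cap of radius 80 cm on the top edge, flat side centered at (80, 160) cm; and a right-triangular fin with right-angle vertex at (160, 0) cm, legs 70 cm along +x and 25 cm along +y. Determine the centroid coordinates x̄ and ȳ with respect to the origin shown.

Part | A | x̄ᵢ | ȳᵢ | A·x̄ᵢ | A·ȳᵢ
rectangular body | 25600.00 | 80.00 | 80.00 | 2048000.00 | 2048000.00
semicircular top | 10053.10 | 80.00 | 193.95 | 804247.72 | 1949828.77
triangular fin | 875.00 | 183.33 | 8.33 | 160416.67 | 7291.67
Σ | 36528.10 |  |  | 3012664.39 | 4005120.44
x̄ = 3012664.39 / 36528.10 = 82.48 cm
ȳ = 4005120.44 / 36528.10 = 109.64 cm

x̄ = 82.48 cm, ȳ = 109.64 cm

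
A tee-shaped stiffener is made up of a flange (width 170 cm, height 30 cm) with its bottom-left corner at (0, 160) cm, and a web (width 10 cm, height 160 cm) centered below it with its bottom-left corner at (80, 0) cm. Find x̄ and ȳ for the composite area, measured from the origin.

web: A = 10 × 160 = 1600.00, centroid at (85.00, 80.00).
flange: A = 170 × 30 = 5100.00, centroid at (85.00, 175.00).
ΣA = 6700.00 cm²
ΣAx̄ = (1600.00)(85.00) + (5100.00)(85.00) = 569500.00 cm³
ΣAȳ = (1600.00)(80.00) + (5100.00)(175.00) = 1020500.00 cm³
x̄ = 569500.00 / 6700.00 = 85.00 cm
ȳ = 1020500.00 / 6700.00 = 152.31 cm

x̄ = 85.00 cm, ȳ = 152.31 cm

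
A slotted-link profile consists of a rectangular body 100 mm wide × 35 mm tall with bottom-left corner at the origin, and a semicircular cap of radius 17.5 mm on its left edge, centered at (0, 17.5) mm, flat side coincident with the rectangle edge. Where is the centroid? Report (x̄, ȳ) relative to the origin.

Part | A | x̄ᵢ | ȳᵢ | A·x̄ᵢ | A·ȳᵢ
rectangular body | 3500.00 | 50.00 | 17.50 | 175000.00 | 61250.00
semicircular end | 481.06 | -7.43 | 17.50 | -3572.92 | 8418.49
Σ | 3981.06 |  |  | 171427.08 | 69668.49
x̄ = 171427.08 / 3981.06 = 43.06 mm
ȳ = 69668.49 / 3981.06 = 17.50 mm

x̄ = 43.06 mm, ȳ = 17.50 mm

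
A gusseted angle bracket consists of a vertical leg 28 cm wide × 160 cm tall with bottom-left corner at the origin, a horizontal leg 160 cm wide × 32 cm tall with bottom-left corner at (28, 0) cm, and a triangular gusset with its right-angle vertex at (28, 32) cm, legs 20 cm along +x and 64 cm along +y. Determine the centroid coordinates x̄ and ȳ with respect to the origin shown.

Part | A | x̄ᵢ | ȳᵢ | A·x̄ᵢ | A·ȳᵢ
vertical leg | 4480.00 | 14.00 | 80.00 | 62720.00 | 358400.00
horizontal leg | 5120.00 | 108.00 | 16.00 | 552960.00 | 81920.00
gusset | 640.00 | 34.67 | 53.33 | 22186.67 | 34133.33
Σ | 10240.00 |  |  | 637866.67 | 474453.33
x̄ = 637866.67 / 10240.00 = 62.29 cm
ȳ = 474453.33 / 10240.00 = 46.33 cm

x̄ = 62.29 cm, ȳ = 46.33 cm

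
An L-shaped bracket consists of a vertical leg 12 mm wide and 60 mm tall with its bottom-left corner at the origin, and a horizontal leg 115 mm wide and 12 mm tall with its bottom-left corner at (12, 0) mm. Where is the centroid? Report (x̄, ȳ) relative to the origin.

x̄ = 47.73 mm, ȳ = 14.23 mm

vertical leg: A = 12 × 60 = 720.00, centroid at (6.00, 30.00).
horizontal leg: A = 115 × 12 = 1380.00, centroid at (69.50, 6.00).
ΣA = 2100.00 mm², ΣAx̄ = 100230.00 mm³, ΣAȳ = 29880.00 mm³.
x̄ = 100230.00/2100.00 = 47.73 mm; ȳ = 29880.00/2100.00 = 14.23 mm.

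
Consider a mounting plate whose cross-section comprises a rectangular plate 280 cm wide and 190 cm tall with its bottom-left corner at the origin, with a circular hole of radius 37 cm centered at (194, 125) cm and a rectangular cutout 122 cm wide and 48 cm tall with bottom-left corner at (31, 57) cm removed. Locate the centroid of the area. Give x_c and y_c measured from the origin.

x_c = 141.13 cm, y_c = 93.91 cm

Part | A | x̄ᵢ | ȳᵢ | A·x̄ᵢ | A·ȳᵢ
plate | 53200.00 | 140.00 | 95.00 | 7448000.00 | 5054000.00
hole 1 | -4300.84 | 194.00 | 125.00 | -834363.03 | -537605.04
hole 2 | -5856.00 | 92.00 | 81.00 | -538752.00 | -474336.00
Σ | 43043.16 |  |  | 6074884.97 | 4042058.96
x_c = 6074884.97 / 43043.16 = 141.13 cm
y_c = 4042058.96 / 43043.16 = 93.91 cm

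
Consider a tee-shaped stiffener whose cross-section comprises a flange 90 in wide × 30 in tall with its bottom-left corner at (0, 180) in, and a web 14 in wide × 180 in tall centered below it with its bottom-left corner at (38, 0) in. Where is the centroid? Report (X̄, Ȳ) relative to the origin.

X̄ = 45.00 in, Ȳ = 144.31 in

web: A = 14 × 180 = 2520.00, centroid at (45.00, 90.00).
flange: A = 90 × 30 = 2700.00, centroid at (45.00, 195.00).
ΣA = 5220.00 in², ΣAX̄ = 234900.00 in³, ΣAȲ = 753300.00 in³.
X̄ = 234900.00/5220.00 = 45.00 in; Ȳ = 753300.00/5220.00 = 144.31 in.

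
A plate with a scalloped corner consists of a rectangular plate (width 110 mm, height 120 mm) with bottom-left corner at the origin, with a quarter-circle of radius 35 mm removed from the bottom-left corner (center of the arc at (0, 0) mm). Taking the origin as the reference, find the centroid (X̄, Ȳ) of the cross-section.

X̄ = 58.16 mm, Ȳ = 63.55 mm

Part | A | x̄ᵢ | ȳᵢ | A·x̄ᵢ | A·ȳᵢ
plate | 13200.00 | 55.00 | 60.00 | 726000.00 | 792000.00
removed quarter-circle | -962.11 | 14.85 | 14.85 | -14291.67 | -14291.67
Σ | 12237.89 |  |  | 711708.33 | 777708.33
X̄ = 711708.33 / 12237.89 = 58.16 mm
Ȳ = 777708.33 / 12237.89 = 63.55 mm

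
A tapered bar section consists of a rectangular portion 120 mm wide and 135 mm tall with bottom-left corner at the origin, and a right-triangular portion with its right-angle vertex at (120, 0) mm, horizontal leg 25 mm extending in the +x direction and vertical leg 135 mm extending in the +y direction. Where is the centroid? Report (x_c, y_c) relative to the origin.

rectangular portion: A = 120 × 135 = 16200.00, centroid at (60.00, 67.50).
triangular portion: A = ½·25·135 = 1687.50, centroid at (128.33, 45.00).
ΣA = 17887.50 mm²
ΣAx_c = (16200.00)(60.00) + (1687.50)(128.33) = 1188562.50 mm³
ΣAy_c = (16200.00)(67.50) + (1687.50)(45.00) = 1169437.50 mm³
x_c = 1188562.50 / 17887.50 = 66.45 mm
y_c = 1169437.50 / 17887.50 = 65.38 mm

x_c = 66.45 mm, y_c = 65.38 mm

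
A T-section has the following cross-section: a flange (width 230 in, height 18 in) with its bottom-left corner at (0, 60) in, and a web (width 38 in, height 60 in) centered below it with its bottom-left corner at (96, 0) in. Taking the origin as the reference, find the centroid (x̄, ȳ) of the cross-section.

Part | A | x̄ᵢ | ȳᵢ | A·x̄ᵢ | A·ȳᵢ
web | 2280.00 | 115.00 | 30.00 | 262200.00 | 68400.00
flange | 4140.00 | 115.00 | 69.00 | 476100.00 | 285660.00
Σ | 6420.00 |  |  | 738300.00 | 354060.00
x̄ = 738300.00 / 6420.00 = 115.00 in
ȳ = 354060.00 / 6420.00 = 55.15 in

x̄ = 115.00 in, ȳ = 55.15 in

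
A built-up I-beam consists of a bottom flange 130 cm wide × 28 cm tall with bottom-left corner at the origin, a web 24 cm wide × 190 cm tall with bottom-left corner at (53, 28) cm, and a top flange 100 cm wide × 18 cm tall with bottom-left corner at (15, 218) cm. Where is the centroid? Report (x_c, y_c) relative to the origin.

x_c = 65.00 cm, y_c = 102.04 cm

bottom flange: A = 130 × 28 = 3640.00, centroid at (65.00, 14.00).
web: A = 24 × 190 = 4560.00, centroid at (65.00, 123.00).
top flange: A = 100 × 18 = 1800.00, centroid at (65.00, 227.00).
ΣA = 10000.00 cm², ΣAx_c = 650000.00 cm³, ΣAy_c = 1020440.00 cm³.
x_c = 650000.00/10000.00 = 65.00 cm; y_c = 1020440.00/10000.00 = 102.04 cm.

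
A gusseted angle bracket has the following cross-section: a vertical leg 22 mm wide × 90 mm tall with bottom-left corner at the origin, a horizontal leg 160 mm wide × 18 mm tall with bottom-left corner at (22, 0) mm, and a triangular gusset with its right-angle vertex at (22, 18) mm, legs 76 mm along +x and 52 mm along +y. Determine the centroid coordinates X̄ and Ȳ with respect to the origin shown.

X̄ = 59.84 mm, Ȳ = 27.04 mm

Part | A | x̄ᵢ | ȳᵢ | A·x̄ᵢ | A·ȳᵢ
vertical leg | 1980.00 | 11.00 | 45.00 | 21780.00 | 89100.00
horizontal leg | 2880.00 | 102.00 | 9.00 | 293760.00 | 25920.00
gusset | 1976.00 | 47.33 | 35.33 | 93530.67 | 69818.67
Σ | 6836.00 |  |  | 409070.67 | 184838.67
X̄ = 409070.67 / 6836.00 = 59.84 mm
Ȳ = 184838.67 / 6836.00 = 27.04 mm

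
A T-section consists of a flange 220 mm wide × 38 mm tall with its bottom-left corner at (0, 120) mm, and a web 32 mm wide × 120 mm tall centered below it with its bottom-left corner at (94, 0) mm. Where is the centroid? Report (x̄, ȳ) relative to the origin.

web: A = 32 × 120 = 3840.00, centroid at (110.00, 60.00).
flange: A = 220 × 38 = 8360.00, centroid at (110.00, 139.00).
ΣA = 12200.00 mm²
ΣAx̄ = (3840.00)(110.00) + (8360.00)(110.00) = 1342000.00 mm³
ΣAȳ = (3840.00)(60.00) + (8360.00)(139.00) = 1392440.00 mm³
x̄ = 1342000.00 / 12200.00 = 110.00 mm
ȳ = 1392440.00 / 12200.00 = 114.13 mm

x̄ = 110.00 mm, ȳ = 114.13 mm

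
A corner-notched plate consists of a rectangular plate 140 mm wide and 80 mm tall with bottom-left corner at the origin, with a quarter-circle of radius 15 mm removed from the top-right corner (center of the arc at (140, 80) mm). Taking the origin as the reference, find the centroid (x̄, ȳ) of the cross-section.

Part | A | x̄ᵢ | ȳᵢ | A·x̄ᵢ | A·ȳᵢ
plate | 11200.00 | 70.00 | 40.00 | 784000.00 | 448000.00
removed quarter-circle | -176.71 | 133.63 | 73.63 | -23615.04 | -13012.17
Σ | 11023.29 |  |  | 760384.96 | 434987.83
x̄ = 760384.96 / 11023.29 = 68.98 mm
ȳ = 434987.83 / 11023.29 = 39.46 mm

x̄ = 68.98 mm, ȳ = 39.46 mm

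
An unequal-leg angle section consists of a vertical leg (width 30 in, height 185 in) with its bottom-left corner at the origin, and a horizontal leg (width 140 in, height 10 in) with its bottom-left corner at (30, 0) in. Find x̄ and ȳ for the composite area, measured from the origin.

vertical leg: A = 30 × 185 = 5550.00, centroid at (15.00, 92.50).
horizontal leg: A = 140 × 10 = 1400.00, centroid at (100.00, 5.00).
ΣA = 6950.00 in²
ΣAx̄ = (5550.00)(15.00) + (1400.00)(100.00) = 223250.00 in³
ΣAȳ = (5550.00)(92.50) + (1400.00)(5.00) = 520375.00 in³
x̄ = 223250.00 / 6950.00 = 32.12 in
ȳ = 520375.00 / 6950.00 = 74.87 in

x̄ = 32.12 in, ȳ = 74.87 in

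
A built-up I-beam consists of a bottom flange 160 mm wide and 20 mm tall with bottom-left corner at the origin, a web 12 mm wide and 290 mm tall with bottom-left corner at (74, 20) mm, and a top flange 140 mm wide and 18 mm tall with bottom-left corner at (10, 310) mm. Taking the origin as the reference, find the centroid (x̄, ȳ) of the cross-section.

x̄ = 80.00 mm, ȳ = 153.27 mm

Part | A | x̄ᵢ | ȳᵢ | A·x̄ᵢ | A·ȳᵢ
bottom flange | 3200.00 | 80.00 | 10.00 | 256000.00 | 32000.00
web | 3480.00 | 80.00 | 165.00 | 278400.00 | 574200.00
top flange | 2520.00 | 80.00 | 319.00 | 201600.00 | 803880.00
Σ | 9200.00 |  |  | 736000.00 | 1410080.00
x̄ = 736000.00 / 9200.00 = 80.00 mm
ȳ = 1410080.00 / 9200.00 = 153.27 mm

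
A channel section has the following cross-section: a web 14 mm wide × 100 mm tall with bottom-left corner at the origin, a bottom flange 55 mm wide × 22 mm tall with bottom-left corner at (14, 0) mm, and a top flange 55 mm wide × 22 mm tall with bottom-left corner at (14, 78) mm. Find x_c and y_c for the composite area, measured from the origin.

Part | A | x̄ᵢ | ȳᵢ | A·x̄ᵢ | A·ȳᵢ
web | 1400.00 | 7.00 | 50.00 | 9800.00 | 70000.00
bottom flange | 1210.00 | 41.50 | 11.00 | 50215.00 | 13310.00
top flange | 1210.00 | 41.50 | 89.00 | 50215.00 | 107690.00
Σ | 3820.00 |  |  | 110230.00 | 191000.00
x_c = 110230.00 / 3820.00 = 28.86 mm
y_c = 191000.00 / 3820.00 = 50.00 mm

x_c = 28.86 mm, y_c = 50.00 mm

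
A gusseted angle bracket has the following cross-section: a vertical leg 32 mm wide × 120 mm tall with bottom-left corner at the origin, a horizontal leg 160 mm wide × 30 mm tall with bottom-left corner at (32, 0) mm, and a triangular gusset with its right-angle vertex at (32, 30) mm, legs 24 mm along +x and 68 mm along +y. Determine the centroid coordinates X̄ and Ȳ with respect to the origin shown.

X̄ = 66.80 mm, Ȳ = 36.52 mm

vertical leg: A = 32 × 120 = 3840.00, centroid at (16.00, 60.00).
horizontal leg: A = 160 × 30 = 4800.00, centroid at (112.00, 15.00).
gusset: A = ½·24·68 = 816.00, centroid at (40.00, 52.67).
ΣA = 9456.00 mm²
ΣAX̄ = (3840.00)(16.00) + (4800.00)(112.00) + (816.00)(40.00) = 631680.00 mm³
ΣAȲ = (3840.00)(60.00) + (4800.00)(15.00) + (816.00)(52.67) = 345376.00 mm³
X̄ = 631680.00 / 9456.00 = 66.80 mm
Ȳ = 345376.00 / 9456.00 = 36.52 mm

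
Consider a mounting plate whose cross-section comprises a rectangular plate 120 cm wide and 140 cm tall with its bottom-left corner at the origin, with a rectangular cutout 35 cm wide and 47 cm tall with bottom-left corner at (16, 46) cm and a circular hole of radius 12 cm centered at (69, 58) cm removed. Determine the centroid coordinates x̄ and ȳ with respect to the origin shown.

plate: A = 120 × 140 = 16800.00, centroid at (60.00, 70.00).
hole 1: A = −(35 × 47) = -1645.00, centroid at (33.50, 69.50).
hole 2: A = −π·12² = -452.39, centroid at (69.00, 58.00).
ΣA = 14702.61 cm², ΣAx̄ = 921677.64 cm³, ΣAȳ = 1035433.92 cm³.
x̄ = 921677.64/14702.61 = 62.69 cm; ȳ = 1035433.92/14702.61 = 70.43 cm.

x̄ = 62.69 cm, ȳ = 70.43 cm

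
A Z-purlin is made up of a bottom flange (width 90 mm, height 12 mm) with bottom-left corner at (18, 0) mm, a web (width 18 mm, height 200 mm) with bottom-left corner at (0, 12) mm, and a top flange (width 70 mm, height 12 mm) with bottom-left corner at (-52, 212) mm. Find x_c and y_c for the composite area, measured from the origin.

bottom flange: A = 90 × 12 = 1080.00, centroid at (63.00, 6.00).
web: A = 18 × 200 = 3600.00, centroid at (9.00, 112.00).
top flange: A = 70 × 12 = 840.00, centroid at (-17.00, 218.00).
ΣA = 5520.00 mm², ΣAx_c = 86160.00 mm³, ΣAy_c = 592800.00 mm³.
x_c = 86160.00/5520.00 = 15.61 mm; y_c = 592800.00/5520.00 = 107.39 mm.

x_c = 15.61 mm, y_c = 107.39 mm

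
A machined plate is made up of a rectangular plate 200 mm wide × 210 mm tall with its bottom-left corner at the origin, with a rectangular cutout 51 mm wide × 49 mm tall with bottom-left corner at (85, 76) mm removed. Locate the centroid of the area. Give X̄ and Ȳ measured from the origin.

X̄ = 99.34 mm, Ȳ = 105.28 mm

plate: A = 200 × 210 = 42000.00, centroid at (100.00, 105.00).
hole: A = −(51 × 49) = -2499.00, centroid at (110.50, 100.50).
ΣA = 39501.00 mm²
ΣAX̄ = (42000.00)(100.00) + (-2499.00)(110.50) = 3923860.50 mm³
ΣAȲ = (42000.00)(105.00) + (-2499.00)(100.50) = 4158850.50 mm³
X̄ = 3923860.50 / 39501.00 = 99.34 mm
Ȳ = 4158850.50 / 39501.00 = 105.28 mm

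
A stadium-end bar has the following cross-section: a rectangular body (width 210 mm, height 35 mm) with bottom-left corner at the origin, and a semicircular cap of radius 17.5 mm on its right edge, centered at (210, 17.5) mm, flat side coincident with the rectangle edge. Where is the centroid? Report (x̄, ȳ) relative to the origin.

rectangular body: A = 210 × 35 = 7350.00, centroid at (105.00, 17.50).
semicircular end: A = ½π·17.5² = 481.06, centroid at (217.43, 17.50).
ΣA = 7831.06 mm²
ΣAx̄ = (7350.00)(105.00) + (481.06)(217.43) = 876344.76 mm³
ΣAȳ = (7350.00)(17.50) + (481.06)(17.50) = 137043.49 mm³
x̄ = 876344.76 / 7831.06 = 111.91 mm
ȳ = 137043.49 / 7831.06 = 17.50 mm

x̄ = 111.91 mm, ȳ = 17.50 mm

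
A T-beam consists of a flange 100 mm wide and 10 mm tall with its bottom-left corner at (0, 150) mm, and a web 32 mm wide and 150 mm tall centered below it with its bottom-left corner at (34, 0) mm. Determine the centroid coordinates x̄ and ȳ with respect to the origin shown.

web: A = 32 × 150 = 4800.00, centroid at (50.00, 75.00).
flange: A = 100 × 10 = 1000.00, centroid at (50.00, 155.00).
ΣA = 5800.00 mm²
ΣAx̄ = (4800.00)(50.00) + (1000.00)(50.00) = 290000.00 mm³
ΣAȳ = (4800.00)(75.00) + (1000.00)(155.00) = 515000.00 mm³
x̄ = 290000.00 / 5800.00 = 50.00 mm
ȳ = 515000.00 / 5800.00 = 88.79 mm

x̄ = 50.00 mm, ȳ = 88.79 mm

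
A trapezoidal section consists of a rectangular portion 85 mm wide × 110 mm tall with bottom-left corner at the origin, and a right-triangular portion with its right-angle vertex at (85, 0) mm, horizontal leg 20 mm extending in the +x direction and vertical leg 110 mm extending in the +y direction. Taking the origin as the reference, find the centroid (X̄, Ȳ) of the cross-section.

rectangular portion: A = 85 × 110 = 9350.00, centroid at (42.50, 55.00).
triangular portion: A = ½·20·110 = 1100.00, centroid at (91.67, 36.67).
ΣA = 10450.00 mm²
ΣAX̄ = (9350.00)(42.50) + (1100.00)(91.67) = 498208.33 mm³
ΣAȲ = (9350.00)(55.00) + (1100.00)(36.67) = 554583.33 mm³
X̄ = 498208.33 / 10450.00 = 47.68 mm
Ȳ = 554583.33 / 10450.00 = 53.07 mm

X̄ = 47.68 mm, Ȳ = 53.07 mm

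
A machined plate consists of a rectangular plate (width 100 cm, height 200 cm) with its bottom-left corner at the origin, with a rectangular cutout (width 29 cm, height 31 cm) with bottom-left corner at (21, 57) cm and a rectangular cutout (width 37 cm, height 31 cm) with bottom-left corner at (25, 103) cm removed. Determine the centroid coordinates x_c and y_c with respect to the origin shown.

plate: A = 100 × 200 = 20000.00, centroid at (50.00, 100.00).
hole 1: A = −(29 × 31) = -899.00, centroid at (35.50, 72.50).
hole 2: A = −(37 × 31) = -1147.00, centroid at (43.50, 118.50).
ΣA = 17954.00 cm², ΣAx_c = 918191.00 cm³, ΣAy_c = 1798903.00 cm³.
x_c = 918191.00/17954.00 = 51.14 cm; y_c = 1798903.00/17954.00 = 100.20 cm.

x_c = 51.14 cm, y_c = 100.20 cm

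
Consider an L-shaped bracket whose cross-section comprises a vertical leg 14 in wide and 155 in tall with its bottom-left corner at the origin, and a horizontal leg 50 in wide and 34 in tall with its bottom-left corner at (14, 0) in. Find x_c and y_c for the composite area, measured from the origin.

vertical leg: A = 14 × 155 = 2170.00, centroid at (7.00, 77.50).
horizontal leg: A = 50 × 34 = 1700.00, centroid at (39.00, 17.00).
ΣA = 3870.00 in²
ΣAx_c = (2170.00)(7.00) + (1700.00)(39.00) = 81490.00 in³
ΣAy_c = (2170.00)(77.50) + (1700.00)(17.00) = 197075.00 in³
x_c = 81490.00 / 3870.00 = 21.06 in
y_c = 197075.00 / 3870.00 = 50.92 in

x_c = 21.06 in, y_c = 50.92 in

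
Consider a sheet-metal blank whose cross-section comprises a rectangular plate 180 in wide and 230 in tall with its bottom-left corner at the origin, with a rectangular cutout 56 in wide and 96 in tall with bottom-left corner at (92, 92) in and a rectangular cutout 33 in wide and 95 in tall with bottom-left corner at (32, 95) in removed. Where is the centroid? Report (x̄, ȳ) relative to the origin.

plate: A = 180 × 230 = 41400.00, centroid at (90.00, 115.00).
hole 1: A = −(56 × 96) = -5376.00, centroid at (120.00, 140.00).
hole 2: A = −(33 × 95) = -3135.00, centroid at (48.50, 142.50).
ΣA = 32889.00 in²
ΣAx̄ = (41400.00)(90.00) + (-5376.00)(120.00) + (-3135.00)(48.50) = 2928832.50 in³
ΣAȳ = (41400.00)(115.00) + (-5376.00)(140.00) + (-3135.00)(142.50) = 3561622.50 in³
x̄ = 2928832.50 / 32889.00 = 89.05 in
ȳ = 3561622.50 / 32889.00 = 108.29 in

x̄ = 89.05 in, ȳ = 108.29 in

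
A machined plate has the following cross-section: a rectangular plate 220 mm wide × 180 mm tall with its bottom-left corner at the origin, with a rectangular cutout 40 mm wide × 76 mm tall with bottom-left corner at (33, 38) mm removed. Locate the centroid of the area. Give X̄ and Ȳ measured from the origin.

X̄ = 114.74 mm, Ȳ = 91.16 mm

plate: A = 220 × 180 = 39600.00, centroid at (110.00, 90.00).
hole: A = −(40 × 76) = -3040.00, centroid at (53.00, 76.00).
ΣA = 36560.00 mm²
ΣAX̄ = (39600.00)(110.00) + (-3040.00)(53.00) = 4194880.00 mm³
ΣAȲ = (39600.00)(90.00) + (-3040.00)(76.00) = 3332960.00 mm³
X̄ = 4194880.00 / 36560.00 = 114.74 mm
Ȳ = 3332960.00 / 36560.00 = 91.16 mm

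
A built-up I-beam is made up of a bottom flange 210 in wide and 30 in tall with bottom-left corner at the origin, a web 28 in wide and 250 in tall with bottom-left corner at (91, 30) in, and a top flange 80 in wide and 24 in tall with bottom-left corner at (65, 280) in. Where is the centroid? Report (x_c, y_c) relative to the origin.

Part | A | x̄ᵢ | ȳᵢ | A·x̄ᵢ | A·ȳᵢ
bottom flange | 6300.00 | 105.00 | 15.00 | 661500.00 | 94500.00
web | 7000.00 | 105.00 | 155.00 | 735000.00 | 1085000.00
top flange | 1920.00 | 105.00 | 292.00 | 201600.00 | 560640.00
Σ | 15220.00 |  |  | 1598100.00 | 1740140.00
x_c = 1598100.00 / 15220.00 = 105.00 in
y_c = 1740140.00 / 15220.00 = 114.33 in

x_c = 105.00 in, y_c = 114.33 in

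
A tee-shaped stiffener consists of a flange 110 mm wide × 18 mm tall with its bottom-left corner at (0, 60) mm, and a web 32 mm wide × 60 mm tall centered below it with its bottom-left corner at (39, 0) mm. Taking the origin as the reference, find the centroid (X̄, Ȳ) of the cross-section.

web: A = 32 × 60 = 1920.00, centroid at (55.00, 30.00).
flange: A = 110 × 18 = 1980.00, centroid at (55.00, 69.00).
ΣA = 3900.00 mm², ΣAX̄ = 214500.00 mm³, ΣAȲ = 194220.00 mm³.
X̄ = 214500.00/3900.00 = 55.00 mm; Ȳ = 194220.00/3900.00 = 49.80 mm.

X̄ = 55.00 mm, Ȳ = 49.80 mm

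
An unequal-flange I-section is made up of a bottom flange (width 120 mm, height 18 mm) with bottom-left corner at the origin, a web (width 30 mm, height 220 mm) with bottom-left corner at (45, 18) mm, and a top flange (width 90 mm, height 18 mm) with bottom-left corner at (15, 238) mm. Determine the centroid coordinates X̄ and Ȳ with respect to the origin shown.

bottom flange: A = 120 × 18 = 2160.00, centroid at (60.00, 9.00).
web: A = 30 × 220 = 6600.00, centroid at (60.00, 128.00).
top flange: A = 90 × 18 = 1620.00, centroid at (60.00, 247.00).
ΣA = 10380.00 mm², ΣAX̄ = 622800.00 mm³, ΣAȲ = 1264380.00 mm³.
X̄ = 622800.00/10380.00 = 60.00 mm; Ȳ = 1264380.00/10380.00 = 121.81 mm.

X̄ = 60.00 mm, Ȳ = 121.81 mm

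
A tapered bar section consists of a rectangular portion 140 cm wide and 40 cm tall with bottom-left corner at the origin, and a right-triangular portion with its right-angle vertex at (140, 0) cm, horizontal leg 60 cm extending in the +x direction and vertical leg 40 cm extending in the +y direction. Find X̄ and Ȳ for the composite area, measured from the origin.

X̄ = 85.88 cm, Ȳ = 18.82 cm

rectangular portion: A = 140 × 40 = 5600.00, centroid at (70.00, 20.00).
triangular portion: A = ½·60·40 = 1200.00, centroid at (160.00, 13.33).
ΣA = 6800.00 cm², ΣAX̄ = 584000.00 cm³, ΣAȲ = 128000.00 cm³.
X̄ = 584000.00/6800.00 = 85.88 cm; Ȳ = 128000.00/6800.00 = 18.82 cm.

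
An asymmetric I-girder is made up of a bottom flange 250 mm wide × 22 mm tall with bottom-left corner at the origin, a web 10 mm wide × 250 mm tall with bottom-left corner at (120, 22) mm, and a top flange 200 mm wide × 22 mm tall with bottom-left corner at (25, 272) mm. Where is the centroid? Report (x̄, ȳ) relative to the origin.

bottom flange: A = 250 × 22 = 5500.00, centroid at (125.00, 11.00).
web: A = 10 × 250 = 2500.00, centroid at (125.00, 147.00).
top flange: A = 200 × 22 = 4400.00, centroid at (125.00, 283.00).
ΣA = 12400.00 mm²
ΣAx̄ = (5500.00)(125.00) + (2500.00)(125.00) + (4400.00)(125.00) = 1550000.00 mm³
ΣAȳ = (5500.00)(11.00) + (2500.00)(147.00) + (4400.00)(283.00) = 1673200.00 mm³
x̄ = 1550000.00 / 12400.00 = 125.00 mm
ȳ = 1673200.00 / 12400.00 = 134.94 mm

x̄ = 125.00 mm, ȳ = 134.94 mm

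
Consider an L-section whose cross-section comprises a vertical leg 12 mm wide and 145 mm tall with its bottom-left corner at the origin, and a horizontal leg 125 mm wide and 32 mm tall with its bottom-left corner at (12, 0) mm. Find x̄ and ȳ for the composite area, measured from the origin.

x̄ = 53.74 mm, ȳ = 33.13 mm

vertical leg: A = 12 × 145 = 1740.00, centroid at (6.00, 72.50).
horizontal leg: A = 125 × 32 = 4000.00, centroid at (74.50, 16.00).
ΣA = 5740.00 mm²
ΣAx̄ = (1740.00)(6.00) + (4000.00)(74.50) = 308440.00 mm³
ΣAȳ = (1740.00)(72.50) + (4000.00)(16.00) = 190150.00 mm³
x̄ = 308440.00 / 5740.00 = 53.74 mm
ȳ = 190150.00 / 5740.00 = 33.13 mm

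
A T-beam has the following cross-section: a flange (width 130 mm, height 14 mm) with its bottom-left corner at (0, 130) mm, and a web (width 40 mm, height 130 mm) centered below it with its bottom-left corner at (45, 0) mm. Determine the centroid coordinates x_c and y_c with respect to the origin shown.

x_c = 65.00 mm, y_c = 83.67 mm

web: A = 40 × 130 = 5200.00, centroid at (65.00, 65.00).
flange: A = 130 × 14 = 1820.00, centroid at (65.00, 137.00).
ΣA = 7020.00 mm²
ΣAx_c = (5200.00)(65.00) + (1820.00)(65.00) = 456300.00 mm³
ΣAy_c = (5200.00)(65.00) + (1820.00)(137.00) = 587340.00 mm³
x_c = 456300.00 / 7020.00 = 65.00 mm
y_c = 587340.00 / 7020.00 = 83.67 mm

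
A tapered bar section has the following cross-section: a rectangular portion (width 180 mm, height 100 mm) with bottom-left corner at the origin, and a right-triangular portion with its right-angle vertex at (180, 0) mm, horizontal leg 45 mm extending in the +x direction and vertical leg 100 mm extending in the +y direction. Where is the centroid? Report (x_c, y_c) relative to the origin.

x_c = 101.67 mm, y_c = 48.15 mm

Part | A | x̄ᵢ | ȳᵢ | A·x̄ᵢ | A·ȳᵢ
rectangular portion | 18000.00 | 90.00 | 50.00 | 1620000.00 | 900000.00
triangular portion | 2250.00 | 195.00 | 33.33 | 438750.00 | 75000.00
Σ | 20250.00 |  |  | 2058750.00 | 975000.00
x_c = 2058750.00 / 20250.00 = 101.67 mm
y_c = 975000.00 / 20250.00 = 48.15 mm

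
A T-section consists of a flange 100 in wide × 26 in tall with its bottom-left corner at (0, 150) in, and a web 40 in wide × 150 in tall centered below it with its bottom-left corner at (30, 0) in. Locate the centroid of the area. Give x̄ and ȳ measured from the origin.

x̄ = 50.00 in, ȳ = 101.60 in

web: A = 40 × 150 = 6000.00, centroid at (50.00, 75.00).
flange: A = 100 × 26 = 2600.00, centroid at (50.00, 163.00).
ΣA = 8600.00 in², ΣAx̄ = 430000.00 in³, ΣAȳ = 873800.00 in³.
x̄ = 430000.00/8600.00 = 50.00 in; ȳ = 873800.00/8600.00 = 101.60 in.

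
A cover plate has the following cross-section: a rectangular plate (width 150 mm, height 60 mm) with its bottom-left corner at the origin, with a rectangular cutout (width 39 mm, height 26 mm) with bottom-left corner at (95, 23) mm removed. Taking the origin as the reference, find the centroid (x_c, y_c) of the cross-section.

plate: A = 150 × 60 = 9000.00, centroid at (75.00, 30.00).
hole: A = −(39 × 26) = -1014.00, centroid at (114.50, 36.00).
ΣA = 7986.00 mm², ΣAx_c = 558897.00 mm³, ΣAy_c = 233496.00 mm³.
x_c = 558897.00/7986.00 = 69.98 mm; y_c = 233496.00/7986.00 = 29.24 mm.

x_c = 69.98 mm, y_c = 29.24 mm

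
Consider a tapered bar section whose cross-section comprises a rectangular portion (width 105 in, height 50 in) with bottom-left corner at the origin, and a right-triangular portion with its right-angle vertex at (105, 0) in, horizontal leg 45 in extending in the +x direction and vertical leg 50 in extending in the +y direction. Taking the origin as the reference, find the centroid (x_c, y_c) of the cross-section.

rectangular portion: A = 105 × 50 = 5250.00, centroid at (52.50, 25.00).
triangular portion: A = ½·45·50 = 1125.00, centroid at (120.00, 16.67).
ΣA = 6375.00 in², ΣAx_c = 410625.00 in³, ΣAy_c = 150000.00 in³.
x_c = 410625.00/6375.00 = 64.41 in; y_c = 150000.00/6375.00 = 23.53 in.

x_c = 64.41 in, y_c = 23.53 in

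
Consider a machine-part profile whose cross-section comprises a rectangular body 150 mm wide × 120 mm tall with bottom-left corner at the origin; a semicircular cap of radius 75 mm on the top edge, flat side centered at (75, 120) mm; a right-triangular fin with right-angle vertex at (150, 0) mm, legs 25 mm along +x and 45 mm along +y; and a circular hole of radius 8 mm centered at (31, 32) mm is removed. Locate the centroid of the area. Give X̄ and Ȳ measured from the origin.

X̄ = 77.05 mm, Ȳ = 89.11 mm

rectangular body: A = 150 × 120 = 18000.00, centroid at (75.00, 60.00).
semicircular top: A = ½π·75² = 8835.73, centroid at (75.00, 151.83).
triangular fin: A = ½·25·45 = 562.50, centroid at (158.33, 15.00).
hole: A = −π·8² = -201.06, centroid at (31.00, 32.00).
ΣA = 27197.17 mm², ΣAX̄ = 2095509.28 mm³, ΣAȲ = 2423541.04 mm³.
X̄ = 2095509.28/27197.17 = 77.05 mm; Ȳ = 2423541.04/27197.17 = 89.11 mm.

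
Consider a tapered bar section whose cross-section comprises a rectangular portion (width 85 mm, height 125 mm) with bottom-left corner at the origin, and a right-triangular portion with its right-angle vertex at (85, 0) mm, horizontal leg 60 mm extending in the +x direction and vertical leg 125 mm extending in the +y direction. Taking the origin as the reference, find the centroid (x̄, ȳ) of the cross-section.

Part | A | x̄ᵢ | ȳᵢ | A·x̄ᵢ | A·ȳᵢ
rectangular portion | 10625.00 | 42.50 | 62.50 | 451562.50 | 664062.50
triangular portion | 3750.00 | 105.00 | 41.67 | 393750.00 | 156250.00
Σ | 14375.00 |  |  | 845312.50 | 820312.50
x̄ = 845312.50 / 14375.00 = 58.80 mm
ȳ = 820312.50 / 14375.00 = 57.07 mm

x̄ = 58.80 mm, ȳ = 57.07 mm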